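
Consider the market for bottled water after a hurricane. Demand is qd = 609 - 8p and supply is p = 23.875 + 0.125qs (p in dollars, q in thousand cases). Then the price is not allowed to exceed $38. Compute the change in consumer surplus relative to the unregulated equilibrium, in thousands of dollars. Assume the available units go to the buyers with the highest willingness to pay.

Rearranging supply gives qs = 8p - 191. Without the control the market clears where 609 - 8p = 8p - 191, i.e. p* = 50 and q* = 209.
Since 38 < 50, the ceiling is binding.
At p = 38: qd = 609 - 8·38 = 305 and qs = 8·38 - 191 = 113.
Consumer surplus without the control is ½ · (76.125 - 50) · 209 = 2730.0625.
With the ceiling, 113 units are sold at 38 (assume they go to the highest-value buyers). The demand price at q = 113 is 62, so CS = ½ · [(76.125 - 38) + (62 - 38)] · 113 = 3510.0625.
Change in consumer surplus = 3510.0625 - 2730.0625 = 780.

780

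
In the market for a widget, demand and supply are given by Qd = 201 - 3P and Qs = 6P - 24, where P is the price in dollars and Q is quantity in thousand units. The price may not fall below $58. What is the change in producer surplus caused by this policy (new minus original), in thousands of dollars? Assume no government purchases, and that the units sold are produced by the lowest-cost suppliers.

74.25

Without the control the market clears where 201 - 3P = 6P - 24, i.e. P* = 25 and Q* = 126.
The floor of 58 is above the equilibrium price 25, so it binds.
At P = 58: Qd = 201 - 3·58 = 27 and Qs = 6·58 - 24 = 324.
Producer surplus without the control is ½ · (25 - 4) · 126 = 1323.
With the floor, 27 units are sold at 58. The supply price at Q = 27 is 8.5, so PS = ½ · [(58 - 4) + (58 - 8.5)] · 27 = 1397.25.
Change in producer surplus = 1397.25 - 1323 = 74.25.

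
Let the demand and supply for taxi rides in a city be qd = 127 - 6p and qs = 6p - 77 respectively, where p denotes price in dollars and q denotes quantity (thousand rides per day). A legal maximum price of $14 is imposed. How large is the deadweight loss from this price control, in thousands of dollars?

54

Equilibrium: 127 - 6p = 6p - 77, so 204 = 12p and p* = 17, q* = 25.
Because the ceiling (14) lies below the market-clearing price, it is binding.
At p = 14: qd = 127 - 6·14 = 43 and qs = 6·14 - 77 = 7.
Quantity traded falls to 7. At q = 7 the demand price is (127 - 7)/6 = 20 and the supply price is (77 + 7)/6 = 14.
Deadweight loss = ½ · (20 - 14) · (25 - 7) = ½ · 6 · 18 = 54.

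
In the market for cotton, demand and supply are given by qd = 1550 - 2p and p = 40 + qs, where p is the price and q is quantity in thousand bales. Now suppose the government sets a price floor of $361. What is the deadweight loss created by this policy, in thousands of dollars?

0

Rearranging supply gives qs = p - 40. In a free market, 1550 - 2p = p - 40 gives the equilibrium p* = 530, q* = 490.
Since 361 is below p* = 530, the floor does not bind and the free-market outcome prevails.
Since the control does not bind, no trades are prevented and deadweight loss is zero.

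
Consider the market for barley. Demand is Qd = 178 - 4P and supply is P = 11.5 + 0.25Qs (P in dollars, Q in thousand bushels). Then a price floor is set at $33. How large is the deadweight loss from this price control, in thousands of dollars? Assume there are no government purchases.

100

Rearranging supply gives Qs = 4P - 46. In a free market, 178 - 4P = 4P - 46 gives the equilibrium P* = 28, Q* = 66.
Since 33 > 28, the floor is binding.
At P = 33: Qd = 178 - 4·33 = 46 and Qs = 4·33 - 46 = 86.
Quantity traded falls to 46. At Q = 46 the demand price is (178 - 46)/4 = 33 and the supply price is (46 + 46)/4 = 23.
Deadweight loss = ½ · (33 - 23) · (66 - 46) = ½ · 10 · 20 = 100.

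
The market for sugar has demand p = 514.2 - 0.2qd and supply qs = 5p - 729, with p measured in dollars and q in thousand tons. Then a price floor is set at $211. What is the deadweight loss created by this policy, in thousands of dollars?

Rearranging demand gives qd = 2571 - 5p. Setting quantity demanded equal to quantity supplied, 2571 - 5p = 5p - 729, gives p* = 330 and q* = 921.
The floor of 211 is below the equilibrium price 330, so it is not binding; the market clears at p* = 330, q* = 921.
Since the control does not bind, no trades are prevented and deadweight loss is zero.

0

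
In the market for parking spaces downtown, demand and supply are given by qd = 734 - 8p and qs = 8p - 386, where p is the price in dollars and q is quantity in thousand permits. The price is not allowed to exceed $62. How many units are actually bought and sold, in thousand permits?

In a free market, 734 - 8p = 8p - 386 gives the equilibrium p* = 70, q* = 174.
The ceiling of 62 is below the equilibrium price 70, so it binds.
At p = 62: qd = 734 - 8·62 = 238 and qs = 8·62 - 386 = 110.
The quantity actually transacted is the short side, supply: 110.

110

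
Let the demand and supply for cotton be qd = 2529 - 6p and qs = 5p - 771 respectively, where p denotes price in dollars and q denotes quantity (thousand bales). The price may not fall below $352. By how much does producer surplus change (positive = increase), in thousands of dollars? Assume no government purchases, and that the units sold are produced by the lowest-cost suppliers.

11949.6

Without the control the market clears where 2529 - 6p = 5p - 771, i.e. p* = 300 and q* = 729.
The floor of 352 is above the equilibrium price 300, so it binds.
At p = 352: qd = 2529 - 6·352 = 417 and qs = 5·352 - 771 = 989.
Producer surplus without the control is ½ · (300 - 154.2) · 729 = 53144.1.
With the floor, 417 units are sold at 352. The supply price at q = 417 is 237.6, so PS = ½ · [(352 - 154.2) + (352 - 237.6)] · 417 = 65093.7.
Change in producer surplus = 65093.7 - 53144.1 = 11949.6.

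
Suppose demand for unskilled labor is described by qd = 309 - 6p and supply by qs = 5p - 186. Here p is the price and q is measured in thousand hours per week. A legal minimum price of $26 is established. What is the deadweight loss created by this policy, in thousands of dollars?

Without the control the market clears where 309 - 6p = 5p - 186, i.e. p* = 45 and q* = 39.
The floor of 26 is below the equilibrium price 45, so it is not binding; the market clears at p* = 45, q* = 39.
Since the control does not bind, no trades are prevented and deadweight loss is zero.

0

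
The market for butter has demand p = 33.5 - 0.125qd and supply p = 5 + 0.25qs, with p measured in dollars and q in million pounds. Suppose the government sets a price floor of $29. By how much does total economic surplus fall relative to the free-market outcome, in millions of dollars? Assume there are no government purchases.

Rearranging demand gives qd = 268 - 8p; rearranging supply gives qs = 4p - 20. In a free market, 268 - 8p = 4p - 20 gives the equilibrium p* = 24, q* = 76.
Because the floor (29) lies above the market-clearing price, it is binding.
At p = 29: qd = 268 - 8·29 = 36 and qs = 4·29 - 20 = 96.
Quantity traded falls to 36. At q = 36 the demand price is (268 - 36)/8 = 29 and the supply price is (20 + 36)/4 = 14.
Deadweight loss = ½ · (29 - 14) · (76 - 36) = ½ · 15 · 40 = 300.

300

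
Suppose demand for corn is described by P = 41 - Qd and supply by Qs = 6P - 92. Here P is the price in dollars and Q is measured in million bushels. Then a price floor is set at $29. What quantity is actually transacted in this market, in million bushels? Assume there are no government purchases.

12

Rearranging demand gives Qd = 41 - P. In a free market, 41 - P = 6P - 92 gives the equilibrium P* = 19, Q* = 22.
The floor of 29 is above the equilibrium price 19, so it binds.
At P = 29: Qd = 41 - 29 = 12 and Qs = 6·29 - 92 = 82.
The quantity actually transacted is the short side, demand: 12.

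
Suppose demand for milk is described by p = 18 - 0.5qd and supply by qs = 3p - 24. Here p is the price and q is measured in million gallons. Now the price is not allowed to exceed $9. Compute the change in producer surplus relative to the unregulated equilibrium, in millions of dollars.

-22.5

Rearranging demand gives qd = 36 - 2p. Without the control the market clears where 36 - 2p = 3p - 24, i.e. p* = 12 and q* = 12.
Since 9 < 12, the ceiling is binding.
At p = 9: qd = 36 - 2·9 = 18 and qs = 3·9 - 24 = 3.
Producer surplus without the control is ½ · (12 - 8) · 12 = 24.
With the ceiling, producers sell 3 units at 9, so PS = ½ · (9 - 8) · 3 = 1.5.
Change in producer surplus = 1.5 - 24 = -22.5.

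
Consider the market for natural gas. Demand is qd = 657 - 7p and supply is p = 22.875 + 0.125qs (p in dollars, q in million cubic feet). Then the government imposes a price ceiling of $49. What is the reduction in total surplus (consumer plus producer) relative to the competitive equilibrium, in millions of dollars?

420

Rearranging supply gives qs = 8p - 183. Without the control the market clears where 657 - 7p = 8p - 183, i.e. p* = 56 and q* = 265.
Because the ceiling (49) lies below the market-clearing price, it is binding.
At p = 49: qd = 657 - 7·49 = 314 and qs = 8·49 - 183 = 209.
Quantity traded falls to 209. At q = 209 the demand price is (657 - 209)/7 = 64 and the supply price is (183 + 209)/8 = 49.
Deadweight loss = ½ · (64 - 49) · (265 - 209) = ½ · 15 · 56 = 420.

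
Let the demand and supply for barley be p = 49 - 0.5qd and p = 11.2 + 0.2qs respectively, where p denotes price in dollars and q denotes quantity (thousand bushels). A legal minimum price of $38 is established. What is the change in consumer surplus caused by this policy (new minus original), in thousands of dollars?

-608

Rearranging demand gives qd = 98 - 2p; rearranging supply gives qs = 5p - 56. Setting quantity demanded equal to quantity supplied, 98 - 2p = 5p - 56, gives p* = 22 and q* = 54.
The floor of 38 is above the equilibrium price 22, so it binds.
At p = 38: qd = 98 - 2·38 = 22 and qs = 5·38 - 56 = 134.
Consumer surplus without the control is ½ · (49 - 22) · 54 = 729.
With the floor, consumers buy 22 units at 38, so CS = ½ · (49 - 38) · 22 = 121.
Change in consumer surplus = 121 - 729 = -608.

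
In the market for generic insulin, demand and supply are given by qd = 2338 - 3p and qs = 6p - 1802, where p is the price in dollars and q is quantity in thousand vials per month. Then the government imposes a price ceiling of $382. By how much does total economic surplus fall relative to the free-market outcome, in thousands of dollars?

Without the control the market clears where 2338 - 3p = 6p - 1802, i.e. p* = 460 and q* = 958.
The ceiling of 382 is below the equilibrium price 460, so it binds.
At p = 382: qd = 2338 - 3·382 = 1192 and qs = 6·382 - 1802 = 490.
Quantity traded falls to 490. At q = 490 the demand price is (2338 - 490)/3 = 616 and the supply price is (1802 + 490)/6 = 382.
Deadweight loss = ½ · (616 - 382) · (958 - 490) = ½ · 234 · 468 = 54756.

54756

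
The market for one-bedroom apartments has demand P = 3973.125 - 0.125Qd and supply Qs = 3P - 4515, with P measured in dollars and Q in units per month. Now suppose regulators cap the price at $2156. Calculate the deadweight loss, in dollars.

2699268

Rearranging demand gives Qd = 31785 - 8P. Without the control the market clears where 31785 - 8P = 3P - 4515, i.e. P* = 3300 and Q* = 5385.
Because the ceiling (2156) lies below the market-clearing price, it is binding.
At P = 2156: Qd = 31785 - 8·2156 = 14537 and Qs = 3·2156 - 4515 = 1953.
Quantity traded falls to 1953. At Q = 1953 the demand price is (31785 - 1953)/8 = 3729 and the supply price is (4515 + 1953)/3 = 2156.
Deadweight loss = ½ · (3729 - 2156) · (5385 - 1953) = ½ · 1573 · 3432 = 2699268.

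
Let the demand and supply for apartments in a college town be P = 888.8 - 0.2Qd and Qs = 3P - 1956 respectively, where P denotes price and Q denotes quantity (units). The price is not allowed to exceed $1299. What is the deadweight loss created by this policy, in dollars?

Rearranging demand gives Qd = 4444 - 5P. Equilibrium: 4444 - 5P = 3P - 1956, so 6400 = 8P and P* = 800, Q* = 444.
Since 1299 is above P* = 800, the ceiling does not bind and the free-market outcome prevails.
Since the control does not bind, no trades are prevented and deadweight loss is zero.

0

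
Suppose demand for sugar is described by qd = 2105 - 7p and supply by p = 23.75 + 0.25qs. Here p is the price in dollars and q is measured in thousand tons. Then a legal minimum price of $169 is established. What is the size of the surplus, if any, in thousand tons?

Rearranging supply gives qs = 4p - 95. Setting quantity demanded equal to quantity supplied, 2105 - 7p = 4p - 95, gives p* = 200 and q* = 705.
Since 169 is below p* = 200, the floor does not bind and the free-market outcome prevails.
Since the control does not bind, there is no surplus.

0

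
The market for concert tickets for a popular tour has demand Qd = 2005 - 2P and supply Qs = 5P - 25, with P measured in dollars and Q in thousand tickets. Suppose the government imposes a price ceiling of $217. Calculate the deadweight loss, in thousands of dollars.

46628.75

Without the control the market clears where 2005 - 2P = 5P - 25, i.e. P* = 290 and Q* = 1425.
Since 217 < 290, the ceiling is binding.
At P = 217: Qd = 2005 - 2·217 = 1571 and Qs = 5·217 - 25 = 1060.
Quantity traded falls to 1060. At Q = 1060 the demand price is (2005 - 1060)/2 = 472.5 and the supply price is (25 + 1060)/5 = 217.
Deadweight loss = ½ · (472.5 - 217) · (1425 - 1060) = ½ · 255.5 · 365 = 46628.75.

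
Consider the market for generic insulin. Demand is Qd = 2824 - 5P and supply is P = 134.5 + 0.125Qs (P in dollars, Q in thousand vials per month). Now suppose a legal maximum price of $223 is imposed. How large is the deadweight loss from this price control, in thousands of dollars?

61661.6

Rearranging supply gives Qs = 8P - 1076. In a free market, 2824 - 5P = 8P - 1076 gives the equilibrium P* = 300, Q* = 1324.
Because the ceiling (223) lies below the market-clearing price, it is binding.
At P = 223: Qd = 2824 - 5·223 = 1709 and Qs = 8·223 - 1076 = 708.
Quantity traded falls to 708. At Q = 708 the demand price is (2824 - 708)/5 = 423.2 and the supply price is (1076 + 708)/8 = 223.
Deadweight loss = ½ · (423.2 - 223) · (1324 - 708) = ½ · 200.2 · 616 = 61661.6.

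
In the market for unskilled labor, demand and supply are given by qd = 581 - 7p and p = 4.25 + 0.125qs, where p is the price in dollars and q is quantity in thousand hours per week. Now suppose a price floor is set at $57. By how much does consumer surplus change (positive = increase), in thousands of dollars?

-3808

Rearranging supply gives qs = 8p - 34. In a free market, 581 - 7p = 8p - 34 gives the equilibrium p* = 41, q* = 294.
The floor of 57 is above the equilibrium price 41, so it binds.
At p = 57: qd = 581 - 7·57 = 182 and qs = 8·57 - 34 = 422.
Consumer surplus without the control is ½ · (83 - 41) · 294 = 6174.
With the floor, consumers buy 182 units at 57, so CS = ½ · (83 - 57) · 182 = 2366.
Change in consumer surplus = 2366 - 6174 = -3808.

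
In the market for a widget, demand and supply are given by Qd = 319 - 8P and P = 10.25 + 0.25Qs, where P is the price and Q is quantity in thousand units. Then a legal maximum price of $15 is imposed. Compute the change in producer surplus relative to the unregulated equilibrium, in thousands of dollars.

-735

Rearranging supply gives Qs = 4P - 41. Equilibrium: 319 - 8P = 4P - 41, so 360 = 12P and P* = 30, Q* = 79.
Because the ceiling (15) lies below the market-clearing price, it is binding.
At P = 15: Qd = 319 - 8·15 = 199 and Qs = 4·15 - 41 = 19.
Producer surplus without the control is ½ · (30 - 10.25) · 79 = 780.125.
With the ceiling, producers sell 19 units at 15, so PS = ½ · (15 - 10.25) · 19 = 45.125.
Change in producer surplus = 45.125 - 780.125 = -735.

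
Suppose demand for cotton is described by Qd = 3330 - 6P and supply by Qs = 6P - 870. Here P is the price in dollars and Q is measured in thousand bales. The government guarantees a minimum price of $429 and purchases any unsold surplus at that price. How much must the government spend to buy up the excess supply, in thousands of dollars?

406692

Without the control the market clears where 3330 - 6P = 6P - 870, i.e. P* = 350 and Q* = 1230.
The floor of 429 is above the equilibrium price 350, so it binds.
At P = 429: Qd = 3330 - 6·429 = 756 and Qs = 6·429 - 870 = 1704.
Surplus = Qs - Qd = 948.
Government expenditure = surplus × support price = 948 × 429 = 406692.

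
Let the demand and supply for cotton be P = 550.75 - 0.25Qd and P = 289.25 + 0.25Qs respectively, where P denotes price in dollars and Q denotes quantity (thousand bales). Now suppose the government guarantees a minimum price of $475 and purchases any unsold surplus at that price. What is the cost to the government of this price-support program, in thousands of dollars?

209000

Rearranging demand gives Qd = 2203 - 4P; rearranging supply gives Qs = 4P - 1157. In a free market, 2203 - 4P = 4P - 1157 gives the equilibrium P* = 420, Q* = 523.
Since 475 > 420, the floor is binding.
At P = 475: Qd = 2203 - 4·475 = 303 and Qs = 4·475 - 1157 = 743.
Surplus = Qs - Qd = 440.
Government expenditure = surplus × support price = 440 × 475 = 209000.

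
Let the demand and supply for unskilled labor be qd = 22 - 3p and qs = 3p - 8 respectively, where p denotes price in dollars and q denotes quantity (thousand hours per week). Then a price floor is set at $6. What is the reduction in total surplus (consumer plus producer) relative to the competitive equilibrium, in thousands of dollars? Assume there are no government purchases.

Without the control the market clears where 22 - 3p = 3p - 8, i.e. p* = 5 and q* = 7.
Because the floor (6) lies above the market-clearing price, it is binding.
At p = 6: qd = 22 - 3·6 = 4 and qs = 3·6 - 8 = 10.
Quantity traded falls to 4. At q = 4 the demand price is (22 - 4)/3 = 6 and the supply price is (8 + 4)/3 = 4.
Deadweight loss = ½ · (6 - 4) · (7 - 4) = ½ · 2 · 3 = 3.

3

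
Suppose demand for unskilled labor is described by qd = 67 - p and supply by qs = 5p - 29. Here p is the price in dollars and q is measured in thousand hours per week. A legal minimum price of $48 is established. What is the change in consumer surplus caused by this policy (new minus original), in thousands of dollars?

-1120

Setting quantity demanded equal to quantity supplied, 67 - p = 5p - 29, gives p* = 16 and q* = 51.
The floor of 48 is above the equilibrium price 16, so it binds.
At p = 48: qd = 67 - 48 = 19 and qs = 5·48 - 29 = 211.
Consumer surplus without the control is ½ · (67 - 16) · 51 = 1300.5.
With the floor, consumers buy 19 units at 48, so CS = ½ · (67 - 48) · 19 = 180.5.
Change in consumer surplus = 180.5 - 1300.5 = -1120.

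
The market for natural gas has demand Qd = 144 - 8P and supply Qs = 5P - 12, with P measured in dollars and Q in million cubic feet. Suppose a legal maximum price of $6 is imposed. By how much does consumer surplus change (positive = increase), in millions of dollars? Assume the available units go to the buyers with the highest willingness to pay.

Without the control the market clears where 144 - 8P = 5P - 12, i.e. P* = 12 and Q* = 48.
Because the ceiling (6) lies below the market-clearing price, it is binding.
At P = 6: Qd = 144 - 8·6 = 96 and Qs = 5·6 - 12 = 18.
Consumer surplus without the control is ½ · (18 - 12) · 48 = 144.
With the ceiling, 18 units are sold at 6 (assume they go to the highest-value buyers). The demand price at Q = 18 is 15.75, so CS = ½ · [(18 - 6) + (15.75 - 6)] · 18 = 195.75.
Change in consumer surplus = 195.75 - 144 = 51.75.

51.75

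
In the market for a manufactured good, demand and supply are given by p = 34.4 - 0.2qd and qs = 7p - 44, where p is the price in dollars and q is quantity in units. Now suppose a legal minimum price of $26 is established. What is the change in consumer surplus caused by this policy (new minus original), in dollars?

-496

Rearranging demand gives qd = 172 - 5p. Equilibrium: 172 - 5p = 7p - 44, so 216 = 12p and p* = 18, q* = 82.
Since 26 > 18, the floor is binding.
At p = 26: qd = 172 - 5·26 = 42 and qs = 7·26 - 44 = 138.
Consumer surplus without the control is ½ · (34.4 - 18) · 82 = 672.4.
With the floor, consumers buy 42 units at 26, so CS = ½ · (34.4 - 26) · 42 = 176.4.
Change in consumer surplus = 176.4 - 672.4 = -496.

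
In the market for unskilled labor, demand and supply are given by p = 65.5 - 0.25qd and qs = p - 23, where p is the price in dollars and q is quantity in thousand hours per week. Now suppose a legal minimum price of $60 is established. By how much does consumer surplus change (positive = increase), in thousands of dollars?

Rearranging demand gives qd = 262 - 4p. Setting quantity demanded equal to quantity supplied, 262 - 4p = p - 23, gives p* = 57 and q* = 34.
Because the floor (60) lies above the market-clearing price, it is binding.
At p = 60: qd = 262 - 4·60 = 22 and qs = 60 - 23 = 37.
Consumer surplus without the control is ½ · (65.5 - 57) · 34 = 144.5.
With the floor, consumers buy 22 units at 60, so CS = ½ · (65.5 - 60) · 22 = 60.5.
Change in consumer surplus = 60.5 - 144.5 = -84.

-84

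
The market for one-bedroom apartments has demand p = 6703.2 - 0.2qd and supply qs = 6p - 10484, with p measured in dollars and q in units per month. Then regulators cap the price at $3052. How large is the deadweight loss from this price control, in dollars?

5931446.4

Rearranging demand gives qd = 33516 - 5p. Equilibrium: 33516 - 5p = 6p - 10484, so 44000 = 11p and p* = 4000, q* = 13516.
The ceiling of 3052 is below the equilibrium price 4000, so it binds.
At p = 3052: qd = 33516 - 5·3052 = 18256 and qs = 6·3052 - 10484 = 7828.
Quantity traded falls to 7828. At q = 7828 the demand price is (33516 - 7828)/5 = 5137.6 and the supply price is (10484 + 7828)/6 = 3052.
Deadweight loss = ½ · (5137.6 - 3052) · (13516 - 7828) = ½ · 2085.6 · 5688 = 5931446.4.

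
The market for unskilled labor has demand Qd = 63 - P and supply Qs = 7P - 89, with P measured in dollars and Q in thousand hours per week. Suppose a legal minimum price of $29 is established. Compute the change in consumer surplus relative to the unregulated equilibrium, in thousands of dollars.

Without the control the market clears where 63 - P = 7P - 89, i.e. P* = 19 and Q* = 44.
The floor of 29 is above the equilibrium price 19, so it binds.
At P = 29: Qd = 63 - 29 = 34 and Qs = 7·29 - 89 = 114.
Consumer surplus without the control is ½ · (63 - 19) · 44 = 968.
With the floor, consumers buy 34 units at 29, so CS = ½ · (63 - 29) · 34 = 578.
Change in consumer surplus = 578 - 968 = -390.

-390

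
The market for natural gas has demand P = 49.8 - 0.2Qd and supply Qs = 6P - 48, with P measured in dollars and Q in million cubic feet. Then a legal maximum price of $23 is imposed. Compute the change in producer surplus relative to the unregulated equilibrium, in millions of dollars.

Rearranging demand gives Qd = 249 - 5P. In a free market, 249 - 5P = 6P - 48 gives the equilibrium P* = 27, Q* = 114.
The ceiling of 23 is below the equilibrium price 27, so it binds.
At P = 23: Qd = 249 - 5·23 = 134 and Qs = 6·23 - 48 = 90.
Producer surplus without the control is ½ · (27 - 8) · 114 = 1083.
With the ceiling, producers sell 90 units at 23, so PS = ½ · (23 - 8) · 90 = 675.
Change in producer surplus = 675 - 1083 = -408.

-408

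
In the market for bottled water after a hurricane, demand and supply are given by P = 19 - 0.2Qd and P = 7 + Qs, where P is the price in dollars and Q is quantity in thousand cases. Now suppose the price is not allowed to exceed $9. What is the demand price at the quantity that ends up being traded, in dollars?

Rearranging demand gives Qd = 95 - 5P; rearranging supply gives Qs = P - 7. Equilibrium: 95 - 5P = P - 7, so 102 = 6P and P* = 17, Q* = 10.
Because the ceiling (9) lies below the market-clearing price, it is binding.
At P = 9: Qd = 95 - 5·9 = 50 and Qs = 9 - 7 = 2.
Only 2 units reach the market. On the demand curve, the marginal buyer's willingness to pay at Q = 2 is (95 - 2)/5 = 18.6.

18.6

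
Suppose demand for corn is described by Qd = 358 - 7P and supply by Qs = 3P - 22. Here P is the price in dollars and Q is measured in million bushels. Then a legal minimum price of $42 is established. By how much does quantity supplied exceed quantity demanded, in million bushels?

In a free market, 358 - 7P = 3P - 22 gives the equilibrium P* = 38, Q* = 92.
Since 42 > 38, the floor is binding.
At P = 42: Qd = 358 - 7·42 = 64 and Qs = 3·42 - 22 = 104.
Surplus = Qs - Qd = 104 - 64 = 40.

40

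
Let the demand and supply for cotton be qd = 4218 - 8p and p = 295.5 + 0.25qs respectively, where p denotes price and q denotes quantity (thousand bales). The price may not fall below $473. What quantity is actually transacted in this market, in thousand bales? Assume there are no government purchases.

434

Rearranging supply gives qs = 4p - 1182. Without the control the market clears where 4218 - 8p = 4p - 1182, i.e. p* = 450 and q* = 618.
Because the floor (473) lies above the market-clearing price, it is binding.
At p = 473: qd = 4218 - 8·473 = 434 and qs = 4·473 - 1182 = 710.
The quantity actually transacted is the short side, demand: 434.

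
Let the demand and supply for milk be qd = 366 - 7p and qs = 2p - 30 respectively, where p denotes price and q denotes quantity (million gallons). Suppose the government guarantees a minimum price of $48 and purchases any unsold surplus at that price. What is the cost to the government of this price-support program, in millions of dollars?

1728

Equilibrium: 366 - 7p = 2p - 30, so 396 = 9p and p* = 44, q* = 58.
The floor of 48 is above the equilibrium price 44, so it binds.
At p = 48: qd = 366 - 7·48 = 30 and qs = 2·48 - 30 = 66.
Surplus = qs - qd = 36.
Government expenditure = surplus × support price = 36 × 48 = 1728.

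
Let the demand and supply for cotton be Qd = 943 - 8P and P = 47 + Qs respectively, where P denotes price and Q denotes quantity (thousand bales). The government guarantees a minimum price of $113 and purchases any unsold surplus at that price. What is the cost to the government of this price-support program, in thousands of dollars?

Rearranging supply gives Qs = P - 47. Equilibrium: 943 - 8P = P - 47, so 990 = 9P and P* = 110, Q* = 63.
Because the floor (113) lies above the market-clearing price, it is binding.
At P = 113: Qd = 943 - 8·113 = 39 and Qs = 113 - 47 = 66.
Surplus = Qs - Qd = 27.
Government expenditure = surplus × support price = 27 × 113 = 3051.

3051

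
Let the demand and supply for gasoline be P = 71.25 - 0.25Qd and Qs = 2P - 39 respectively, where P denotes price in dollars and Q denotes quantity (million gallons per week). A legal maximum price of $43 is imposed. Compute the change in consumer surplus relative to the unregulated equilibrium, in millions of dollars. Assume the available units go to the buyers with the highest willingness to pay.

456.5

Rearranging demand gives Qd = 285 - 4P. In a free market, 285 - 4P = 2P - 39 gives the equilibrium P* = 54, Q* = 69.
Because the ceiling (43) lies below the market-clearing price, it is binding.
At P = 43: Qd = 285 - 4·43 = 113 and Qs = 2·43 - 39 = 47.
Consumer surplus without the control is ½ · (71.25 - 54) · 69 = 595.125.
With the ceiling, 47 units are sold at 43 (assume they go to the highest-value buyers). The demand price at Q = 47 is 59.5, so CS = ½ · [(71.25 - 43) + (59.5 - 43)] · 47 = 1051.625.
Change in consumer surplus = 1051.625 - 595.125 = 456.5.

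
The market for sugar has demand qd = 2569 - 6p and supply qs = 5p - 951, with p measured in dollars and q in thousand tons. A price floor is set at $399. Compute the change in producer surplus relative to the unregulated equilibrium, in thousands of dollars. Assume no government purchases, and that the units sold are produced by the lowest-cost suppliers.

-8642.6

Without the control the market clears where 2569 - 6p = 5p - 951, i.e. p* = 320 and q* = 649.
The floor of 399 is above the equilibrium price 320, so it binds.
At p = 399: qd = 2569 - 6·399 = 175 and qs = 5·399 - 951 = 1044.
Producer surplus without the control is ½ · (320 - 190.2) · 649 = 42120.1.
With the floor, 175 units are sold at 399. The supply price at q = 175 is 225.2, so PS = ½ · [(399 - 190.2) + (399 - 225.2)] · 175 = 33477.5.
Change in producer surplus = 33477.5 - 42120.1 = -8642.6.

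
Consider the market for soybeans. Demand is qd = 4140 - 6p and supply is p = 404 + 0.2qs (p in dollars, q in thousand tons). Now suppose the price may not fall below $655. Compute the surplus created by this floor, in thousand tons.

Rearranging supply gives qs = 5p - 2020. In a free market, 4140 - 6p = 5p - 2020 gives the equilibrium p* = 560, q* = 780.
Because the floor (655) lies above the market-clearing price, it is binding.
At p = 655: qd = 4140 - 6·655 = 210 and qs = 5·655 - 2020 = 1255.
Surplus = qs - qd = 1255 - 210 = 1045.

1045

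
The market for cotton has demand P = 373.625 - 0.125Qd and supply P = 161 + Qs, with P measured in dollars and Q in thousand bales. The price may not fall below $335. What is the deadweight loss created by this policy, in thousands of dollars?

Rearranging demand gives Qd = 2989 - 8P; rearranging supply gives Qs = P - 161. Setting quantity demanded equal to quantity supplied, 2989 - 8P = P - 161, gives P* = 350 and Q* = 189.
Since 335 is below P* = 350, the floor does not bind and the free-market outcome prevails.
Since the control does not bind, no trades are prevented and deadweight loss is zero.

0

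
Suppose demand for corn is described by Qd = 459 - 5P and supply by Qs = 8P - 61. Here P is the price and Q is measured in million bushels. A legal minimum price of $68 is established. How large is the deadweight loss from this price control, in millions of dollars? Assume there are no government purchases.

Setting quantity demanded equal to quantity supplied, 459 - 5P = 8P - 61, gives P* = 40 and Q* = 259.
Since 68 > 40, the floor is binding.
At P = 68: Qd = 459 - 5·68 = 119 and Qs = 8·68 - 61 = 483.
Quantity traded falls to 119. At Q = 119 the demand price is (459 - 119)/5 = 68 and the supply price is (61 + 119)/8 = 22.5.
Deadweight loss = ½ · (68 - 22.5) · (259 - 119) = ½ · 45.5 · 140 = 3185.

3185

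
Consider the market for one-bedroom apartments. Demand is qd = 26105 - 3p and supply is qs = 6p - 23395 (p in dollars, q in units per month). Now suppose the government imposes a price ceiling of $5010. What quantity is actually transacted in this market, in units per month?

6665

Without the control the market clears where 26105 - 3p = 6p - 23395, i.e. p* = 5500 and q* = 9605.
Because the ceiling (5010) lies below the market-clearing price, it is binding.
At p = 5010: qd = 26105 - 3·5010 = 11075 and qs = 6·5010 - 23395 = 6665.
The quantity actually transacted is the short side, supply: 6665.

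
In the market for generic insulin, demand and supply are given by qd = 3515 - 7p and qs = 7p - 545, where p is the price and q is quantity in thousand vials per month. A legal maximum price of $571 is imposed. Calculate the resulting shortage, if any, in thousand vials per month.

0

Equilibrium: 3515 - 7p = 7p - 545, so 4060 = 14p and p* = 290, q* = 1485.
The ceiling of 571 is above the equilibrium price 290, so it is not binding; the market clears at p* = 290, q* = 1485.
Since the control does not bind, there is no shortage.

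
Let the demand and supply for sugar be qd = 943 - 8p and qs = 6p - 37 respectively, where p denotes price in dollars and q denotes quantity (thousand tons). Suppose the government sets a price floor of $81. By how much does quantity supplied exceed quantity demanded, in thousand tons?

154

Setting quantity demanded equal to quantity supplied, 943 - 8p = 6p - 37, gives p* = 70 and q* = 383.
Because the floor (81) lies above the market-clearing price, it is binding.
At p = 81: qd = 943 - 8·81 = 295 and qs = 6·81 - 37 = 449.
Surplus = qs - qd = 449 - 295 = 154.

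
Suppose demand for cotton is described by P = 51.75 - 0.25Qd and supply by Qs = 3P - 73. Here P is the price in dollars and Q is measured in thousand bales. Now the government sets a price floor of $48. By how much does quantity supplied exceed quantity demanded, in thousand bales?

56

Rearranging demand gives Qd = 207 - 4P. Without the control the market clears where 207 - 4P = 3P - 73, i.e. P* = 40 and Q* = 47.
Because the floor (48) lies above the market-clearing price, it is binding.
At P = 48: Qd = 207 - 4·48 = 15 and Qs = 3·48 - 73 = 71.
Surplus = Qs - Qd = 71 - 15 = 56.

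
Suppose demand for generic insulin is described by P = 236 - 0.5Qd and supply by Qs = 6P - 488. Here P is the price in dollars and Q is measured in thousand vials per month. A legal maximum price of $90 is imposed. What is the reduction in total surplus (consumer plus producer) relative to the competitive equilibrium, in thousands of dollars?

10800

Rearranging demand gives Qd = 472 - 2P. Without the control the market clears where 472 - 2P = 6P - 488, i.e. P* = 120 and Q* = 232.
Because the ceiling (90) lies below the market-clearing price, it is binding.
At P = 90: Qd = 472 - 2·90 = 292 and Qs = 6·90 - 488 = 52.
Quantity traded falls to 52. At Q = 52 the demand price is (472 - 52)/2 = 210 and the supply price is (488 + 52)/6 = 90.
Deadweight loss = ½ · (210 - 90) · (232 - 52) = ½ · 120 · 180 = 10800.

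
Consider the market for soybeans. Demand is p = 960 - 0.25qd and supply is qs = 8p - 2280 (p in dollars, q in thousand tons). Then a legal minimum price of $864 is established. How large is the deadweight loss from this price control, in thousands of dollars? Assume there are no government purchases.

Rearranging demand gives qd = 3840 - 4p. In a free market, 3840 - 4p = 8p - 2280 gives the equilibrium p* = 510, q* = 1800.
The floor of 864 is above the equilibrium price 510, so it binds.
At p = 864: qd = 3840 - 4·864 = 384 and qs = 8·864 - 2280 = 4632.
Quantity traded falls to 384. At q = 384 the demand price is (3840 - 384)/4 = 864 and the supply price is (2280 + 384)/8 = 333.
Deadweight loss = ½ · (864 - 333) · (1800 - 384) = ½ · 531 · 1416 = 375948.

375948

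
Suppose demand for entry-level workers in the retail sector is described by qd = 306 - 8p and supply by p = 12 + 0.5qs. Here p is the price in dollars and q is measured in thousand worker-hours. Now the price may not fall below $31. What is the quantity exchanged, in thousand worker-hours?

Rearranging supply gives qs = 2p - 24. Without the control the market clears where 306 - 8p = 2p - 24, i.e. p* = 33 and q* = 42.
Since 31 is below p* = 33, the floor does not bind and the free-market outcome prevails.

42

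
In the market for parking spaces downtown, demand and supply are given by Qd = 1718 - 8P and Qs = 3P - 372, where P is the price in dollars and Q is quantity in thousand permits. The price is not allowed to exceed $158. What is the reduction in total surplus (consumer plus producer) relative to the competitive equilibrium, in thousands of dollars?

2112

In a free market, 1718 - 8P = 3P - 372 gives the equilibrium P* = 190, Q* = 198.
The ceiling of 158 is below the equilibrium price 190, so it binds.
At P = 158: Qd = 1718 - 8·158 = 454 and Qs = 3·158 - 372 = 102.
Quantity traded falls to 102. At Q = 102 the demand price is (1718 - 102)/8 = 202 and the supply price is (372 + 102)/3 = 158.
Deadweight loss = ½ · (202 - 158) · (198 - 102) = ½ · 44 · 96 = 2112.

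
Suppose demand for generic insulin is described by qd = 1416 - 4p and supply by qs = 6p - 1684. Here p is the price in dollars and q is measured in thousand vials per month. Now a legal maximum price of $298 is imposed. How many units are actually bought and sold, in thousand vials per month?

Setting quantity demanded equal to quantity supplied, 1416 - 4p = 6p - 1684, gives p* = 310 and q* = 176.
The ceiling of 298 is below the equilibrium price 310, so it binds.
At p = 298: qd = 1416 - 4·298 = 224 and qs = 6·298 - 1684 = 104.
The quantity actually transacted is the short side, supply: 104.

104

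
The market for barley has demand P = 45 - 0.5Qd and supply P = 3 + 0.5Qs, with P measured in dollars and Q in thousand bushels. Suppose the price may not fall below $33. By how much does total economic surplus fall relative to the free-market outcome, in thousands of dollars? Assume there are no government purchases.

Rearranging demand gives Qd = 90 - 2P; rearranging supply gives Qs = 2P - 6. Setting quantity demanded equal to quantity supplied, 90 - 2P = 2P - 6, gives P* = 24 and Q* = 42.
Since 33 > 24, the floor is binding.
At P = 33: Qd = 90 - 2·33 = 24 and Qs = 2·33 - 6 = 60.
Quantity traded falls to 24. At Q = 24 the demand price is (90 - 24)/2 = 33 and the supply price is (6 + 24)/2 = 15.
Deadweight loss = ½ · (33 - 15) · (42 - 24) = ½ · 18 · 18 = 162.

162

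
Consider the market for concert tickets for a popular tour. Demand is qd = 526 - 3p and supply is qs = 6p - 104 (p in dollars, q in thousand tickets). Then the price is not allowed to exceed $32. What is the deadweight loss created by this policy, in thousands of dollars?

12996

Without the control the market clears where 526 - 3p = 6p - 104, i.e. p* = 70 and q* = 316.
The ceiling of 32 is below the equilibrium price 70, so it binds.
At p = 32: qd = 526 - 3·32 = 430 and qs = 6·32 - 104 = 88.
Quantity traded falls to 88. At q = 88 the demand price is (526 - 88)/3 = 146 and the supply price is (104 + 88)/6 = 32.
Deadweight loss = ½ · (146 - 32) · (316 - 88) = ½ · 114 · 228 = 12996.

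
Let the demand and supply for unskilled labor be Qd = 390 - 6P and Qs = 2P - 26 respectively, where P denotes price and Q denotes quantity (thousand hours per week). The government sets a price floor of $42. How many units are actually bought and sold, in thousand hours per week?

78

Without the control the market clears where 390 - 6P = 2P - 26, i.e. P* = 52 and Q* = 78.
The floor of 42 is below the equilibrium price 52, so it is not binding; the market clears at P* = 52, Q* = 78.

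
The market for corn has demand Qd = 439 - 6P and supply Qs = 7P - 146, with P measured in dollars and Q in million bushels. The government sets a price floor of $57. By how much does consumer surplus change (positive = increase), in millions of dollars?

-1596

In a free market, 439 - 6P = 7P - 146 gives the equilibrium P* = 45, Q* = 169.
Since 57 > 45, the floor is binding.
At P = 57: Qd = 439 - 6·57 = 97 and Qs = 7·57 - 146 = 253.
Consumer surplus without the control is ½ · (439/6 - 45) · 169 = 28561/12.
With the floor, consumers buy 97 units at 57, so CS = ½ · (439/6 - 57) · 97 = 9409/12.
Change in consumer surplus = 9409/12 - 28561/12 = -1596.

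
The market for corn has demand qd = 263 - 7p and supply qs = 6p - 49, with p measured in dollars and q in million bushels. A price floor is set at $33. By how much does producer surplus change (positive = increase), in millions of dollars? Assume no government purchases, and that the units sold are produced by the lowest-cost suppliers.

-42.75

Setting quantity demanded equal to quantity supplied, 263 - 7p = 6p - 49, gives p* = 24 and q* = 95.
Since 33 > 24, the floor is binding.
At p = 33: qd = 263 - 7·33 = 32 and qs = 6·33 - 49 = 149.
Producer surplus without the control is ½ · (24 - 49/6) · 95 = 9025/12.
With the floor, 32 units are sold at 33. The supply price at q = 32 is 13.5, so PS = ½ · [(33 - 49/6) + (33 - 13.5)] · 32 = 2128/3.
Change in producer surplus = 2128/3 - 9025/12 = -42.75.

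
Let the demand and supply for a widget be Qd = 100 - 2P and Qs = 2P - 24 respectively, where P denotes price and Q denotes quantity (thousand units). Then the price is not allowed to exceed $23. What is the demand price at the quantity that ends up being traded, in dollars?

39

Setting quantity demanded equal to quantity supplied, 100 - 2P = 2P - 24, gives P* = 31 and Q* = 38.
Since 23 < 31, the ceiling is binding.
At P = 23: Qd = 100 - 2·23 = 54 and Qs = 2·23 - 24 = 22.
Only 22 units reach the market. On the demand curve, the marginal buyer's willingness to pay at Q = 22 is (100 - 22)/2 = 39.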